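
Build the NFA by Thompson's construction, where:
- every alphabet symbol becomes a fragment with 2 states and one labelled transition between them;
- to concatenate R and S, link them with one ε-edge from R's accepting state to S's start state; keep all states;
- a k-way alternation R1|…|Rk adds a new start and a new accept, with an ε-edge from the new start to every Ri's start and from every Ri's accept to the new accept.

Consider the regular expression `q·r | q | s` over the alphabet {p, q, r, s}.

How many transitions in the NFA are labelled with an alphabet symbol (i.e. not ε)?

4

Per subexpression:
Each of the 4 symbol leaves contributes exactly 1 symbol transition.
  q·r : 2 symbol transitions
  q·r | q | s : 4 symbol transitions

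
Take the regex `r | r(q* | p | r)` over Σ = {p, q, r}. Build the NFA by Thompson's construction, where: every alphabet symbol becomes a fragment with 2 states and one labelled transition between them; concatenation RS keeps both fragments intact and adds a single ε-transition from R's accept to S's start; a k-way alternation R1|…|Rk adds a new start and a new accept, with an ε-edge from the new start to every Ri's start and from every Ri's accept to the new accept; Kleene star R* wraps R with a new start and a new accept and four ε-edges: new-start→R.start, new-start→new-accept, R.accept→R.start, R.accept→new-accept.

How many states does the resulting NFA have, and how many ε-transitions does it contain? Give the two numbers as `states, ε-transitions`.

Building bottom-up:
Each of the 5 symbol leaves contributes 2 states and 0 ε-transitions.
  q* = 4 states, 4 ε-transitions
  q* | p | r = 10 states, 10 ε-transitions
  r(q* | p | r) = 12 states, 11 ε-transitions
  r | r(q* | p | r) = 16 states, 15 ε-transitions

16, 15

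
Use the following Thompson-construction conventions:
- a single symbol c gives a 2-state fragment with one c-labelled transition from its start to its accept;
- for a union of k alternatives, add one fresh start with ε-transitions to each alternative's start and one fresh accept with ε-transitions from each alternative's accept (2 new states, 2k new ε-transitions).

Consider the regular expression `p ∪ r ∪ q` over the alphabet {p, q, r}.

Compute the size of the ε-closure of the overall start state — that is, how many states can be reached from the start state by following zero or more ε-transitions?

Compute the ε-closure size of each fragment's start state recursively; a symbol fragment's start has no outgoing ε-edge, so its closure is just itself (size 1).
  p ∪ r ∪ q : new start ε-reaches every alternative's start; none of them accept ε, so the new accept is not reached: |closure| = 1 + 1 + 1 + 1 = 4

4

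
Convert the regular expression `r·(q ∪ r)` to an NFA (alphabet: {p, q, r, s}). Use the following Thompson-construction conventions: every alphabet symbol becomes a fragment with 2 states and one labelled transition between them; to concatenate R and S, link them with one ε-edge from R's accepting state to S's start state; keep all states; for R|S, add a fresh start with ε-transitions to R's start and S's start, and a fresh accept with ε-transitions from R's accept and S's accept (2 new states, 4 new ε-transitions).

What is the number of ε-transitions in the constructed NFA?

5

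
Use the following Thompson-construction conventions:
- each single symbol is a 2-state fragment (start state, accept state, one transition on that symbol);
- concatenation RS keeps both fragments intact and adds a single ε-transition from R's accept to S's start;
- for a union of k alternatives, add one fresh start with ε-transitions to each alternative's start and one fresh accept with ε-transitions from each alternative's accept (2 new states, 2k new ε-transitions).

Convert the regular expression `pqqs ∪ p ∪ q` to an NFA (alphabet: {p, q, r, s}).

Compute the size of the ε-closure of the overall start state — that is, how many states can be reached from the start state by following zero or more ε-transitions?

Work bottom-up. For each fragment F, track |ε-closure(F.start)| and whether F's accept lies in that closure (i.e. whether F accepts ε). A single-symbol fragment has closure size 1 and does not accept ε.
  pqqs : same as the first factor's closure: C = 1
  pqqs ∪ p ∪ q : C = 1 + 1 + 1 + 1 = 4 (the new accept is not ε-reachable since no branch accepts ε)

4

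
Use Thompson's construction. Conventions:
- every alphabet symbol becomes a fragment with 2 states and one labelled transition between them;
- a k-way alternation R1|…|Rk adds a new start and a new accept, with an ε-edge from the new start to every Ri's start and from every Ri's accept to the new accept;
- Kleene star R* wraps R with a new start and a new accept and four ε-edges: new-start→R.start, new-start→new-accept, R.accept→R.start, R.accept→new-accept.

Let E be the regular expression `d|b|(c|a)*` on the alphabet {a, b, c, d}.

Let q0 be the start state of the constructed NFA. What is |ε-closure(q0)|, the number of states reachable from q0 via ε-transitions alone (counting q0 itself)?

Work bottom-up. For each fragment F, track |ε-closure(F.start)| and whether F's accept lies in that closure (i.e. whether F accepts ε). A single-symbol fragment has closure size 1 and does not accept ε.
  c|a — new start ε-reaches every alternative's start; none of them accept ε, so the new accept is not reached: C = 1 + 1 + 1 = 3
  (c|a)* — C = 1 (new start) + 3 (body) + 1 (new accept) = 5
  d|b|(c|a)* — new start ε-reaches every alternative's start; at least one alternative accepts ε, so the union's new accept is reached too: C = 1 + 1 + 1 + 5 + 1 = 9

9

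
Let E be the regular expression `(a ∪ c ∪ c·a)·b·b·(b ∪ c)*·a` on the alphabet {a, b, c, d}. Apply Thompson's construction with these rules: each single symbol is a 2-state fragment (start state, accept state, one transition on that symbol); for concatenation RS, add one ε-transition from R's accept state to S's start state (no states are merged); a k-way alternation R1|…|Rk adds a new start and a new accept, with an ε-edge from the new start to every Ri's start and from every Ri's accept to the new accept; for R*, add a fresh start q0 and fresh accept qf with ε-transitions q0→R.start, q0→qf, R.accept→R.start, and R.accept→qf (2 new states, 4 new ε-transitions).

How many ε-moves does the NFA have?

19

Recursing over subexpressions:
Each of the 9 symbol leaves contributes 0 ε-transitions.
  c·a → 1 ε-transition
  a ∪ c ∪ c·a → 7 ε-transitions
  b ∪ c → 4 ε-transitions
  (b ∪ c)* → 8 ε-transitions
  (a ∪ c ∪ c·a)·b·b·(b ∪ c)*·a → 19 ε-transitions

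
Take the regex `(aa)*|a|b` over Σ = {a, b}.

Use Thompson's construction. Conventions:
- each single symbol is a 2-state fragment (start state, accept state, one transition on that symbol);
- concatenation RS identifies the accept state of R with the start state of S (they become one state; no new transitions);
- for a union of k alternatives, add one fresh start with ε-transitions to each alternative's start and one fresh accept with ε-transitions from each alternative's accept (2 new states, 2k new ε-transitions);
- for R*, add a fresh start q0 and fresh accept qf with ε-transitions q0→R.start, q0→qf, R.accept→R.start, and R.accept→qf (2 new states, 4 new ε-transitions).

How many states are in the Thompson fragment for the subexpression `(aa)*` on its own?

Fragment for `(aa)*`:
Each of the 2 symbol leaves contributes a 2-state fragment.
  aa = 3 states
  (aa)* = 5 states

5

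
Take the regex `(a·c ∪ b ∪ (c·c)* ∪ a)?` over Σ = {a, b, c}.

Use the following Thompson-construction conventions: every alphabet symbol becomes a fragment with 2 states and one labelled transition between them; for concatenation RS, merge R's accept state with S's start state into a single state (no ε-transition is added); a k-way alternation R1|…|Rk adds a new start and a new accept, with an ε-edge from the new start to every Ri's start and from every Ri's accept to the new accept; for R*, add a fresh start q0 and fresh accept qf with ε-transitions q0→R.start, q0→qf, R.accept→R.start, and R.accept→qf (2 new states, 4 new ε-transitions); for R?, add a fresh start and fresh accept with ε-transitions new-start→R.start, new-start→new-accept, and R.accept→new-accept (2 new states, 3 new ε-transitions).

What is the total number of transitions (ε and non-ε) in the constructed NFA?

Recursing over subexpressions:
Each of the 6 symbol leaves contributes 1 transition (1 symbol, 0 ε).
  a·c — 2 transitions (2 symbol, 0 ε)
  c·c — 2 transitions (2 symbol, 0 ε)
  (c·c)* — 6 transitions (2 symbol, 4 ε)
  a·c ∪ b ∪ (c·c)* ∪ a — 18 transitions (6 symbol, 12 ε)
  (a·c ∪ b ∪ (c·c)* ∪ a)? — 21 transitions (6 symbol, 15 ε)

21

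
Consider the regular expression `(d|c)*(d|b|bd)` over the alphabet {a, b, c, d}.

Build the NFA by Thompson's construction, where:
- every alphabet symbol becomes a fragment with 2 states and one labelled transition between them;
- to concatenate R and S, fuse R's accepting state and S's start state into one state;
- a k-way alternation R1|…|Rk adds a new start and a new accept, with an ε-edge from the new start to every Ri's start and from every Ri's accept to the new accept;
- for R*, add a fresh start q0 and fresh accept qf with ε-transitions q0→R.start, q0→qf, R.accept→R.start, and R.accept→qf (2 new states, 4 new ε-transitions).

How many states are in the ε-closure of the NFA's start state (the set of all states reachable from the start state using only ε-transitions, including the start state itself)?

8

Let C(F) = |ε-closure(F.start)| within fragment F, and note whether F accepts ε. Symbol fragments have C = 1 and do not accept ε. Then:
  d|c — |ε-closure| = 1 + 1 + 1 = 3 (the new accept is not ε-reachable since no branch accepts ε)
  (d|c)* — new start has ε-edges to the inner start and to the new accept, so |ε-closure| = 2 + 3 = 5
  bd — |ε-closure| equals the left operand's closure size = 1 (its accept is not ε-reachable, so the closure stops there)
  d|b|bd — new start ε-reaches every alternative's start; none of them accept ε, so the new accept is not reached: |ε-closure| = 1 + 1 + 1 + 1 = 4
  (d|c)*(d|b|bd) — |ε-closure| = 5 + (4−1) = 8 (closure spills across the concat boundary because the left factor accepts ε)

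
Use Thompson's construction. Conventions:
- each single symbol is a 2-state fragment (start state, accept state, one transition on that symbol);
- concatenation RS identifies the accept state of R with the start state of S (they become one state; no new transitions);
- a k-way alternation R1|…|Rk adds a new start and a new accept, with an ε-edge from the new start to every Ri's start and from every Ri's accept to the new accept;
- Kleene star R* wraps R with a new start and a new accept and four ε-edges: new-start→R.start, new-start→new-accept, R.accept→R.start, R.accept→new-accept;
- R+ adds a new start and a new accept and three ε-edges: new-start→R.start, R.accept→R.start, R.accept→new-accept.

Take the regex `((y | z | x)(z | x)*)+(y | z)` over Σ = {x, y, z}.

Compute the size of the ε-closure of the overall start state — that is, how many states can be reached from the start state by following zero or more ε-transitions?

5

Let C(F) = |ε-closure(F.start)| within fragment F, and note whether F accepts ε. Symbol fragments have C = 1 and do not accept ε. Then:
  y | z | x — |ε-closure| = 1 + 1 + 1 + 1 = 4 (the new accept is not ε-reachable since no branch accepts ε)
  z | x — |ε-closure| = 1 + 1 + 1 = 3 (the new accept is not ε-reachable since no branch accepts ε)
  (z | x)* — |ε-closure| = 1 (new start) + 3 (body) + 1 (new accept) = 5
  (y | z | x)(z | x)* — same as the first factor's closure: |ε-closure| = 4
  ((y | z | x)(z | x)*)+ — |ε-closure| = 1 + 4 = 5 (the body doesn't accept ε, so the new accept is not reached)
  y | z — |ε-closure| = 1 + 1 + 1 = 3 (the new accept is not ε-reachable since no branch accepts ε)
  ((y | z | x)(z | x)*)+(y | z) — same as the first factor's closure: |ε-closure| = 5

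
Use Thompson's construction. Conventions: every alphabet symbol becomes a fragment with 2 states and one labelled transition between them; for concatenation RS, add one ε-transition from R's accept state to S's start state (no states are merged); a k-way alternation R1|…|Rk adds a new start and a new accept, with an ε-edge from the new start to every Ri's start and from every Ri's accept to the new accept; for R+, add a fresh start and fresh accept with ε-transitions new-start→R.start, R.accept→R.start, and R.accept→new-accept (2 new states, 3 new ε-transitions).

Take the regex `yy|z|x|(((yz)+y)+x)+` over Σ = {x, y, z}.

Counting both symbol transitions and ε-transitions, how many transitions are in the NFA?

29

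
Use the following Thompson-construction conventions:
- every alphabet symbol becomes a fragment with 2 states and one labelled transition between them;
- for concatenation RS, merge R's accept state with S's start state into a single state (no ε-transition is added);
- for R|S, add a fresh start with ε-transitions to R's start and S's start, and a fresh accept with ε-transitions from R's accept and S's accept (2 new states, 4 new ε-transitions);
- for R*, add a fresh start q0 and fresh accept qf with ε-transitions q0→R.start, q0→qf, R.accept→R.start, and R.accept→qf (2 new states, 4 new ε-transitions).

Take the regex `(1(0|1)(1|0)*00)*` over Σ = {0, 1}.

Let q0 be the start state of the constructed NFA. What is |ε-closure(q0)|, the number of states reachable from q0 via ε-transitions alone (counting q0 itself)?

3

Let C(F) = |ε-closure(F.start)| within fragment F, and note whether F accepts ε. Symbol fragments have C = 1 and do not accept ε. Then:
  0|1 : new start ε-reaches every alternative's start; none of them accept ε, so the new accept is not reached: |ε-closure| = 1 + 1 + 1 = 3
  1|0 : |ε-closure| = 1 + 1 + 1 = 3 (the new accept is not ε-reachable since no branch accepts ε)
  (1|0)* : the star's fresh start ε-reaches both the body's start and the fresh accept: |ε-closure| = 2 + 3 = 5
  1(0|1)(1|0)*00 : |ε-closure| equals the left operand's closure size = 1 (its accept is not ε-reachable, so the closure stops there)
  (1(0|1)(1|0)*00)* : the star's fresh start ε-reaches both the body's start and the fresh accept: |ε-closure| = 2 + 1 = 3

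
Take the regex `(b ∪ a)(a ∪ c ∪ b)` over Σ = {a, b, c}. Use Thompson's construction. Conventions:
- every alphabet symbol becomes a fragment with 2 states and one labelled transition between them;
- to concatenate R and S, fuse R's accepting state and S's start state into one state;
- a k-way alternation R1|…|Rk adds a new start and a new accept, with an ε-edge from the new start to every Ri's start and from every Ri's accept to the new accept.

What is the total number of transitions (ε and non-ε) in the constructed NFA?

Recursing over subexpressions:
Each of the 5 symbol leaves contributes 1 transition (1 symbol, 0 ε).
  b ∪ a → 6 transitions (2 symbol, 4 ε)
  a ∪ c ∪ b → 9 transitions (3 symbol, 6 ε)
  (b ∪ a)(a ∪ c ∪ b) → 15 transitions (5 symbol, 10 ε)

15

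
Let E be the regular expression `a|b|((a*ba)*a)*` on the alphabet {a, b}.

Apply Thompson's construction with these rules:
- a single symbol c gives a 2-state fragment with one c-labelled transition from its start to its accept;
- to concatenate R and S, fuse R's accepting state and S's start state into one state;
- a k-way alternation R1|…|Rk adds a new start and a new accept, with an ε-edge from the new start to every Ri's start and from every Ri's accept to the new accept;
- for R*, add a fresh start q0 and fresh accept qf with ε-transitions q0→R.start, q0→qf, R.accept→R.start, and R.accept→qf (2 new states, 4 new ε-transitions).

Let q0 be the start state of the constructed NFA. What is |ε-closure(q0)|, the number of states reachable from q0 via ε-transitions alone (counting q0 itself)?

11

Work bottom-up. For each fragment F, track |ε-closure(F.start)| and whether F's accept lies in that closure (i.e. whether F accepts ε). A single-symbol fragment has closure size 1 and does not accept ε.
  a* — new start has ε-edges to the inner start and to the new accept, so |closure| = 2 + 1 = 3
  a*ba — |closure| = 3 + (1−1) = 3 (closure spills across the concat boundary because the left factor accepts ε)
  (a*ba)* — |closure| = 1 (new start) + 3 (body) + 1 (new accept) = 5
  (a*ba)*a — the left operand accepts ε, so the closure extends into the next operand (the shared merged state is already counted); |closure| = 5 + (1−1) = 5
  ((a*ba)*a)* — |closure| = 1 (new start) + 5 (body) + 1 (new accept) = 7
  a|b|((a*ba)*a)* — new start ε-reaches every alternative's start; at least one alternative accepts ε, so the union's new accept is reached too: |closure| = 1 + 1 + 1 + 7 + 1 = 11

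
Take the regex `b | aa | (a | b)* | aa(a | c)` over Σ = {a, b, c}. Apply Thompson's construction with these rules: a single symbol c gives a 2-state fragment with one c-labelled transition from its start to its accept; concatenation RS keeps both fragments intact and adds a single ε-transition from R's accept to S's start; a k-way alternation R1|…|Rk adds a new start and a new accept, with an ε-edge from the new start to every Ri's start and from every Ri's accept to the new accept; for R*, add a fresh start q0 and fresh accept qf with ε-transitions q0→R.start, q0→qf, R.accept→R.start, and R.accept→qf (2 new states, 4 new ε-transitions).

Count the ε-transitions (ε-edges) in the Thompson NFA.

Bottom-up over the parse tree:
Each of the 9 symbol leaves contributes 0 ε-transitions.
  aa → 1 ε-transition
  a | b → 4 ε-transitions
  (a | b)* → 8 ε-transitions
  a | c → 4 ε-transitions
  aa(a | c) → 6 ε-transitions
  b | aa | (a | b)* | aa(a | c) → 23 ε-transitions

23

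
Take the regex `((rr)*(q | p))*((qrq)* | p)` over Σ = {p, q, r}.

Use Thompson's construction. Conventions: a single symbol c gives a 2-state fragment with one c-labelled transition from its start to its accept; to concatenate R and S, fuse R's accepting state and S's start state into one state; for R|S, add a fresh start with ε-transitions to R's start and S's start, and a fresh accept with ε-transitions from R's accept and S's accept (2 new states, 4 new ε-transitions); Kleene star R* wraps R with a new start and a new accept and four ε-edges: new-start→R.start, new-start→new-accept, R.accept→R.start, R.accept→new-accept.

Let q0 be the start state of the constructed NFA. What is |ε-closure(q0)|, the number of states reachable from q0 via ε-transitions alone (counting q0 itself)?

12

Let C(F) = |ε-closure(F.start)| within fragment F, and note whether F accepts ε. Symbol fragments have C = 1 and do not accept ε. Then:
  rr → C equals the left operand's closure size = 1 (its accept is not ε-reachable, so the closure stops there)
  (rr)* → the star's fresh start ε-reaches both the body's start and the fresh accept: C = 2 + 1 = 3
  q | p → new start ε-reaches every alternative's start; none of them accept ε, so the new accept is not reached: C = 1 + 1 + 1 = 3
  (rr)*(q | p) → C = 3 + (3−1) = 5 (closure spills across the concat boundary because the left factor accepts ε)
  ((rr)*(q | p))* → the star's fresh start ε-reaches both the body's start and the fresh accept: C = 2 + 5 = 7
  qrq → same as the first factor's closure: C = 1
  (qrq)* → the star's fresh start ε-reaches both the body's start and the fresh accept: C = 2 + 1 = 3
  (qrq)* | p → C = 1 (new start) + (3 + 1) + 1 (new accept, since some branch ε-reaches its own accept) = 6
  ((rr)*(q | p))*((qrq)* | p) → the left operand accepts ε, so the closure extends into the next operand (the shared merged state is already counted); C = 7 + (6−1) = 12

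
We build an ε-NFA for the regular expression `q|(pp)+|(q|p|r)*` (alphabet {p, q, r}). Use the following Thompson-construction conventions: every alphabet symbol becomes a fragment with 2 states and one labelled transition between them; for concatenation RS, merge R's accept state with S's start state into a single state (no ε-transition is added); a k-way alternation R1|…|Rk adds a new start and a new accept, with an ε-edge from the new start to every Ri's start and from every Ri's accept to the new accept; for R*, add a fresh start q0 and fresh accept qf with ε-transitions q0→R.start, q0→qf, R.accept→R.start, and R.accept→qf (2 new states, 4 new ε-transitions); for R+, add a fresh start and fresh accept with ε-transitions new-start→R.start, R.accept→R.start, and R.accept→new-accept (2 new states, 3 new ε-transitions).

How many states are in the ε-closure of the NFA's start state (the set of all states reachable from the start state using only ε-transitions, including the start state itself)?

11

Let C(F) = |ε-closure(F.start)| within fragment F, and note whether F accepts ε. Symbol fragments have C = 1 and do not accept ε. Then:
  pp : same as the first factor's closure: |closure| = 1
  (pp)+ : |closure| = 1 + 1 = 2 (the body doesn't accept ε, so the new accept is not reached)
  q|p|r : |closure| = 1 + 1 + 1 + 1 = 4 (the new accept is not ε-reachable since no branch accepts ε)
  (q|p|r)* : new start has ε-edges to the inner start and to the new accept, so |closure| = 2 + 4 = 6
  q|(pp)+|(q|p|r)* : |closure| = 1 (new start) + (1 + 2 + 6) + 1 (new accept, since some branch ε-reaches its own accept) = 11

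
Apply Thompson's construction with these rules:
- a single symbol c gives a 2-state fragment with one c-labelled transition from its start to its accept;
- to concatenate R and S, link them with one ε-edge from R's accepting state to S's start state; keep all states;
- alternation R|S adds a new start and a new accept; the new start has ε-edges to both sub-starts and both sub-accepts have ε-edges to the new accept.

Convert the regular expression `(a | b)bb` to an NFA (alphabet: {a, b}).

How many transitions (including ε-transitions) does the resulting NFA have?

10

Building bottom-up:
Each of the 4 symbol leaves contributes 1 transition (1 symbol, 0 ε).
  a | b → 6 transitions (2 symbol, 4 ε)
  (a | b)bb → 10 transitions (4 symbol, 6 ε)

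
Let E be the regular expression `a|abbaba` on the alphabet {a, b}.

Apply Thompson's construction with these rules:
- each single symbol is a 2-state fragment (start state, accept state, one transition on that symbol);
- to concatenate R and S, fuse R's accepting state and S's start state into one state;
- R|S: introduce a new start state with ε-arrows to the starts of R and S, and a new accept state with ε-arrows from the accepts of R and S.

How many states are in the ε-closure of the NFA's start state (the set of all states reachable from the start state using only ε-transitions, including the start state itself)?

3

Work bottom-up. For each fragment F, track |ε-closure(F.start)| and whether F's accept lies in that closure (i.e. whether F accepts ε). A single-symbol fragment has closure size 1 and does not accept ε.
  abbaba → same as the first factor's closure: |closure| = 1
  a|abbaba → |closure| = 1 + 1 + 1 = 3 (the new accept is not ε-reachable since no branch accepts ε)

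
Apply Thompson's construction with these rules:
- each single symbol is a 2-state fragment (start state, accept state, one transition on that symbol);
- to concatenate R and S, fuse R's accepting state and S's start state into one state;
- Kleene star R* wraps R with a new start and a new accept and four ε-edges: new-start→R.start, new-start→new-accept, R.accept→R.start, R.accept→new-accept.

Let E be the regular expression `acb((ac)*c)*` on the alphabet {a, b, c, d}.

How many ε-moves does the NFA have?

Per subexpression:
Each of the 6 symbol leaves contributes 0 ε-transitions.
  ac → 0 ε-transitions
  (ac)* → 4 ε-transitions
  (ac)*c → 4 ε-transitions
  ((ac)*c)* → 8 ε-transitions
  acb((ac)*c)* → 8 ε-transitions

8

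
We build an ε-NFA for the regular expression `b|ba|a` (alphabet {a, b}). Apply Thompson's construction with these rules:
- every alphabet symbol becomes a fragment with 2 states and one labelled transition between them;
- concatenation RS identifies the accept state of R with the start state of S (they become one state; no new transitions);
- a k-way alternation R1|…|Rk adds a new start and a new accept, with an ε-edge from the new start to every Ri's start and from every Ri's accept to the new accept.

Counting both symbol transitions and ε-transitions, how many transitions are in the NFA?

10

By structural recursion:
Each of the 4 symbol leaves contributes 1 transition (1 symbol, 0 ε).
  ba — 2 transitions (2 symbol, 0 ε)
  b|ba|a — 10 transitions (4 symbol, 6 ε)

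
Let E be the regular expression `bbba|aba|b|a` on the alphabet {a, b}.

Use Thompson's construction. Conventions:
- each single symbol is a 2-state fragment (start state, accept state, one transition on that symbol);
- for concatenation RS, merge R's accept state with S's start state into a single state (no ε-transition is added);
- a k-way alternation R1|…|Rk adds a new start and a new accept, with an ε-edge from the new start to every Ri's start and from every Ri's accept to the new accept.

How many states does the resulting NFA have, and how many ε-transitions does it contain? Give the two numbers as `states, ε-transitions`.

15, 8

Building bottom-up:
Each of the 9 symbol leaves contributes 2 states and 0 ε-transitions.
  bbba : 5 states, 0 ε-transitions
  aba : 4 states, 0 ε-transitions
  bbba|aba|b|a : 15 states, 8 ε-transitions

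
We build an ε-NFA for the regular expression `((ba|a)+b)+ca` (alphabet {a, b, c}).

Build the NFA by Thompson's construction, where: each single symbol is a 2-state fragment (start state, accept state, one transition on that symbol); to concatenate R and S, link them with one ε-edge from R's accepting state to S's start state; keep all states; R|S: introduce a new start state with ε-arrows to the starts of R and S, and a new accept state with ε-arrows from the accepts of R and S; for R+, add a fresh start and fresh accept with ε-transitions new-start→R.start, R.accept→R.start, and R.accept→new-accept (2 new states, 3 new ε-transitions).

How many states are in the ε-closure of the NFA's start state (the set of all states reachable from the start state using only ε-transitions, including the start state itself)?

5

Work bottom-up. For each fragment F, track |ε-closure(F.start)| and whether F's accept lies in that closure (i.e. whether F accepts ε). A single-symbol fragment has closure size 1 and does not accept ε.
  ba : same as the first factor's closure: C = 1
  ba|a : C = 1 + 1 + 1 = 3 (the new accept is not ε-reachable since no branch accepts ε)
  (ba|a)+ : new start ε-reaches only the body's start; the new accept needs a symbol first: C = 1 + 3 = 4
  (ba|a)+b : C equals the left operand's closure size = 4 (its accept is not ε-reachable, so the closure stops there)
  ((ba|a)+b)+ : C = 1 + 4 = 5 (the body doesn't accept ε, so the new accept is not reached)
  ((ba|a)+b)+ca : same as the first factor's closure: C = 5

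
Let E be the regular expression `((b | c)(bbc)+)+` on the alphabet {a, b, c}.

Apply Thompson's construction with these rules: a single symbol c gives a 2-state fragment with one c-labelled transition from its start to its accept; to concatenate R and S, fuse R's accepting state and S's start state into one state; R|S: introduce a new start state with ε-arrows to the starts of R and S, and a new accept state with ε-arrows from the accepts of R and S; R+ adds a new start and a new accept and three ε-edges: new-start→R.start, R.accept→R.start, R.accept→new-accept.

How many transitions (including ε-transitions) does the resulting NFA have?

Building bottom-up:
Each of the 5 symbol leaves contributes 1 transition (1 symbol, 0 ε).
  b | c → 6 transitions (2 symbol, 4 ε)
  bbc → 3 transitions (3 symbol, 0 ε)
  (bbc)+ → 6 transitions (3 symbol, 3 ε)
  (b | c)(bbc)+ → 12 transitions (5 symbol, 7 ε)
  ((b | c)(bbc)+)+ → 15 transitions (5 symbol, 10 ε)

15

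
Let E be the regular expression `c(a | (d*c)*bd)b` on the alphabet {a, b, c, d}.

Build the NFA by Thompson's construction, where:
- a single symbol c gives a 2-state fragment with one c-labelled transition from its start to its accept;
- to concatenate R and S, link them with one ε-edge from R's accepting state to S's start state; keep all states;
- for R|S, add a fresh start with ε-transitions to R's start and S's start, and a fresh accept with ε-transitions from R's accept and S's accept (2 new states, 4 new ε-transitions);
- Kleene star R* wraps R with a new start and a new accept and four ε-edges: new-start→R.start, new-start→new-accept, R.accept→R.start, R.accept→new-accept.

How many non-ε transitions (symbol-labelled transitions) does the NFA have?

Recursing over subexpressions:
Each of the 7 symbol leaves contributes exactly 1 symbol transition.
  d* — 1 symbol transition
  d*c — 2 symbol transitions
  (d*c)* — 2 symbol transitions
  (d*c)*bd — 4 symbol transitions
  a | (d*c)*bd — 5 symbol transitions
  c(a | (d*c)*bd)b — 7 symbol transitions

7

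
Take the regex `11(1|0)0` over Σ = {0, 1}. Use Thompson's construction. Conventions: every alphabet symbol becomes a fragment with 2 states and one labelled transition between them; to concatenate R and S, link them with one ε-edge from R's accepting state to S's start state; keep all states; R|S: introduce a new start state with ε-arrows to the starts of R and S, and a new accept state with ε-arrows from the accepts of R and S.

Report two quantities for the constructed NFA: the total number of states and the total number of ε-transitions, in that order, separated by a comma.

12, 7

Building bottom-up:
Each of the 5 symbol leaves contributes 2 states and 0 ε-transitions.
  1|0 : 6 states, 4 ε-transitions
  11(1|0)0 : 12 states, 7 ε-transitions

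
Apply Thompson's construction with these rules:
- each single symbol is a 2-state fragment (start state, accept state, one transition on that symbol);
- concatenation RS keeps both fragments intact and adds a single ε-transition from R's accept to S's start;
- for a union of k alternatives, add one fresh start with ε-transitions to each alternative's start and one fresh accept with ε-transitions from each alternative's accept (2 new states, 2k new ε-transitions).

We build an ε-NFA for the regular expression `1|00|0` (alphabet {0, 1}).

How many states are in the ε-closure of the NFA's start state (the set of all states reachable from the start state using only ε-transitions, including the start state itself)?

4

Work bottom-up. For each fragment F, track |ε-closure(F.start)| and whether F's accept lies in that closure (i.e. whether F accepts ε). A single-symbol fragment has closure size 1 and does not accept ε.
  00 → same as the first factor's closure: |closure| = 1
  1|00|0 → new start ε-reaches every alternative's start; none of them accept ε, so the new accept is not reached: |closure| = 1 + 1 + 1 + 1 = 4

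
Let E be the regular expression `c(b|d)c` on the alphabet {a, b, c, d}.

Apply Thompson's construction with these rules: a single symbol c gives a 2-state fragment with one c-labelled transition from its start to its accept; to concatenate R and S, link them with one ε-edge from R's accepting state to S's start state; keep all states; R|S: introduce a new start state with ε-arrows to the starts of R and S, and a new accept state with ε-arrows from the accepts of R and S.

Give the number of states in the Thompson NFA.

10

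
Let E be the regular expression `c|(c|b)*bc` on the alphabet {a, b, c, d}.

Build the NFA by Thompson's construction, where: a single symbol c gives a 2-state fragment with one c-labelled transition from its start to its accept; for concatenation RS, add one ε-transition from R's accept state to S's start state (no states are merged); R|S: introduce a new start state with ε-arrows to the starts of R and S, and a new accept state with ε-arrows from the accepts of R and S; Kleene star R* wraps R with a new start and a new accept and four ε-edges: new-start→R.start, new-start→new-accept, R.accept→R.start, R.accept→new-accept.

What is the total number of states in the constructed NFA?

Recursing over subexpressions:
Each of the 5 symbol leaves contributes a 2-state fragment.
  c|b — 6 states
  (c|b)* — 8 states
  (c|b)*bc — 12 states
  c|(c|b)*bc — 16 states

16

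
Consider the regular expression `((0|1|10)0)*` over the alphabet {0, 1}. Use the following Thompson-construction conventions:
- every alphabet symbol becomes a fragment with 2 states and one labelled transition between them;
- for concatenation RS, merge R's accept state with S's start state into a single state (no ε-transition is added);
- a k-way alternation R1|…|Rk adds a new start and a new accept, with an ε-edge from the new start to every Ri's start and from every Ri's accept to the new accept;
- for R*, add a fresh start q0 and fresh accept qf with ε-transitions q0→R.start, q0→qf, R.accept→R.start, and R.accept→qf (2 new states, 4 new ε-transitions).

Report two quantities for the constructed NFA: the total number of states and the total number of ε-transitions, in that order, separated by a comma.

12, 10

By structural recursion:
Each of the 5 symbol leaves contributes 2 states and 0 ε-transitions.
  10 — 3 states, 0 ε-transitions
  0|1|10 — 9 states, 6 ε-transitions
  (0|1|10)0 — 10 states, 6 ε-transitions
  ((0|1|10)0)* — 12 states, 10 ε-transitions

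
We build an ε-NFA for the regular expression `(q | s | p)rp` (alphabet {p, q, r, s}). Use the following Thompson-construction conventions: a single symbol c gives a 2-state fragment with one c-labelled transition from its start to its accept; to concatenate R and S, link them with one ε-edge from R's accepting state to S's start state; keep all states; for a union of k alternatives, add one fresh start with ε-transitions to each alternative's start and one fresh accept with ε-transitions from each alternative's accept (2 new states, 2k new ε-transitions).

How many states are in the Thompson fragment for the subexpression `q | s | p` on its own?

Fragment for `q | s | p`:
Each of the 3 symbol leaves contributes a 2-state fragment.
  q | s | p = 8 states

8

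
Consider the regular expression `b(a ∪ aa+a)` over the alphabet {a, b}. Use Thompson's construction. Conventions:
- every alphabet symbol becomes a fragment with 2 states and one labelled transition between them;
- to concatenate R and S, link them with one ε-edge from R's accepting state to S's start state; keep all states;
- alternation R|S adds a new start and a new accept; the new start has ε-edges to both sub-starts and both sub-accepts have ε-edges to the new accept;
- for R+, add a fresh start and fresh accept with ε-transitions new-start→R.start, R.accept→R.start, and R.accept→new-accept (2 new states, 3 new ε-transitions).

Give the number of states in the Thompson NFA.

Building bottom-up:
Each of the 5 symbol leaves contributes a 2-state fragment.
  a+ → 4 states
  aa+a → 8 states
  a ∪ aa+a → 12 states
  b(a ∪ aa+a) → 14 states

14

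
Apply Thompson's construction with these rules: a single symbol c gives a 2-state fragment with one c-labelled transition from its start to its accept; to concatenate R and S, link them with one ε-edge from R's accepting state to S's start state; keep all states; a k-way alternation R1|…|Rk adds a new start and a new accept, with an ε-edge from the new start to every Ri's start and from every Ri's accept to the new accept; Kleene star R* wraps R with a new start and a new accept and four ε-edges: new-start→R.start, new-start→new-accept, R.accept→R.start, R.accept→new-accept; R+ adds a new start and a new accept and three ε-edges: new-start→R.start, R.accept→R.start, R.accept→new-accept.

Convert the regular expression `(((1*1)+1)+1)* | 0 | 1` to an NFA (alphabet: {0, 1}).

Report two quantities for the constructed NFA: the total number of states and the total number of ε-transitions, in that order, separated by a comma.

22, 23

Bottom-up over the parse tree:
Each of the 6 symbol leaves contributes 2 states and 0 ε-transitions.
  1* → 4 states, 4 ε-transitions
  1*1 → 6 states, 5 ε-transitions
  (1*1)+ → 8 states, 8 ε-transitions
  (1*1)+1 → 10 states, 9 ε-transitions
  ((1*1)+1)+ → 12 states, 12 ε-transitions
  ((1*1)+1)+1 → 14 states, 13 ε-transitions
  (((1*1)+1)+1)* → 16 states, 17 ε-transitions
  (((1*1)+1)+1)* | 0 | 1 → 22 states, 23 ε-transitions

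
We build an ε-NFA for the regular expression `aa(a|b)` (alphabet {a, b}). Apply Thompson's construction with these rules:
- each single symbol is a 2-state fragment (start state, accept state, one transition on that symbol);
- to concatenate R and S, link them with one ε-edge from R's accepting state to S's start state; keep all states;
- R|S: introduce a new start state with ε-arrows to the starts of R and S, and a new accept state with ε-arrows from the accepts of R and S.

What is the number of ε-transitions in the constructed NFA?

6

Bottom-up over the parse tree:
Each of the 4 symbol leaves contributes 0 ε-transitions.
  a|b = 4 ε-transitions
  aa(a|b) = 6 ε-transitions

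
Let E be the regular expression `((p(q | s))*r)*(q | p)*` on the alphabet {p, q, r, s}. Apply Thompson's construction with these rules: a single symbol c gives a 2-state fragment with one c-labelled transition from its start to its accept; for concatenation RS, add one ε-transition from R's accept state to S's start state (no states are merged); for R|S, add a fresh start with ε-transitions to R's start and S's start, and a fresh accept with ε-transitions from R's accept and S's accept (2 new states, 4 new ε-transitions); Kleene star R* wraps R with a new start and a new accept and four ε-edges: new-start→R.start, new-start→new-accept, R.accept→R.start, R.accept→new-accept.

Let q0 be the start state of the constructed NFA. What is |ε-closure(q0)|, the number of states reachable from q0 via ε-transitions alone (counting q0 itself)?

Compute the ε-closure size of each fragment's start state recursively; a symbol fragment's start has no outgoing ε-edge, so its closure is just itself (size 1).
  q | s → new start ε-reaches every alternative's start; none of them accept ε, so the new accept is not reached: C = 1 + 1 + 1 = 3
  p(q | s) → same as the first factor's closure: C = 1
  (p(q | s))* → new start has ε-edges to the inner start and to the new accept, so C = 2 + 1 = 3
  (p(q | s))*r → the left operand accepts ε, so the closure extends into the next operand (via the concat ε-link); C = 3 + 1 = 4
  ((p(q | s))*r)* → new start has ε-edges to the inner start and to the new accept, so C = 2 + 4 = 6
  q | p → new start ε-reaches every alternative's start; none of them accept ε, so the new accept is not reached: C = 1 + 1 + 1 = 3
  (q | p)* → C = 1 (new start) + 3 (body) + 1 (new accept) = 5
  ((p(q | s))*r)*(q | p)* → C = 6 + 5 = 11 (closure spills across the concat boundary because the left factor accepts ε)

11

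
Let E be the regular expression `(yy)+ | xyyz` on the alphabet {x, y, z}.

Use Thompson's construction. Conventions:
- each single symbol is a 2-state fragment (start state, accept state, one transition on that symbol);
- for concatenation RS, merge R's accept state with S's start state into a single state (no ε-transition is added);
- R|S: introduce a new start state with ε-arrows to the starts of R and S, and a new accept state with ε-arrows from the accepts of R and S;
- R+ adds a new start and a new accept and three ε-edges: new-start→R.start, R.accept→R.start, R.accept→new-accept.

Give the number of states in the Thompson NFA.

Building bottom-up:
Each of the 6 symbol leaves contributes a 2-state fragment.
  yy : 3 states
  (yy)+ : 5 states
  xyyz : 5 states
  (yy)+ | xyyz : 12 states

12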